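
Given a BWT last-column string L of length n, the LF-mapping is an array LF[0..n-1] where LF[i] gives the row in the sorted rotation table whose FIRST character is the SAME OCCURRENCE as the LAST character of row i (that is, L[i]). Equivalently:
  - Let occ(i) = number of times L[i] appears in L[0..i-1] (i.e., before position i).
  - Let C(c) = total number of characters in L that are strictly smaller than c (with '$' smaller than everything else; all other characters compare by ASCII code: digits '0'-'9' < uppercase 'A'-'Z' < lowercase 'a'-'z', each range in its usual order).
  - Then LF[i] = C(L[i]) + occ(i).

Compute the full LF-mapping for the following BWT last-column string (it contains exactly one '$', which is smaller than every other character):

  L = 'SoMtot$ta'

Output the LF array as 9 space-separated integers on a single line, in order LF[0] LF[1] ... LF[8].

Answer: 2 4 1 6 5 7 0 8 3

Derivation:
Char counts: '$':1, 'M':1, 'S':1, 'a':1, 'o':2, 't':3
C (first-col start): C('$')=0, C('M')=1, C('S')=2, C('a')=3, C('o')=4, C('t')=6
L[0]='S': occ=0, LF[0]=C('S')+0=2+0=2
L[1]='o': occ=0, LF[1]=C('o')+0=4+0=4
L[2]='M': occ=0, LF[2]=C('M')+0=1+0=1
L[3]='t': occ=0, LF[3]=C('t')+0=6+0=6
L[4]='o': occ=1, LF[4]=C('o')+1=4+1=5
L[5]='t': occ=1, LF[5]=C('t')+1=6+1=7
L[6]='$': occ=0, LF[6]=C('$')+0=0+0=0
L[7]='t': occ=2, LF[7]=C('t')+2=6+2=8
L[8]='a': occ=0, LF[8]=C('a')+0=3+0=3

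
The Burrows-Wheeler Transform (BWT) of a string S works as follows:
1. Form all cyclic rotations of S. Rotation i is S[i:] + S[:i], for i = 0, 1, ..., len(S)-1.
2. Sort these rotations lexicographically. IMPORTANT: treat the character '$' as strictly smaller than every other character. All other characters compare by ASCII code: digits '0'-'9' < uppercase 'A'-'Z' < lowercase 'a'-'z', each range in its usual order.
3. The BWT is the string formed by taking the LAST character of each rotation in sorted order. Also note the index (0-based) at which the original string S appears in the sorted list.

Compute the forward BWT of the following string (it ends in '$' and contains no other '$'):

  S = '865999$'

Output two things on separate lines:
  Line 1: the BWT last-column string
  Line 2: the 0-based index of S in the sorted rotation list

All 7 rotations (rotation i = S[i:]+S[:i]):
  rot[0] = 865999$
  rot[1] = 65999$8
  rot[2] = 5999$86
  rot[3] = 999$865
  rot[4] = 99$8659
  rot[5] = 9$86599
  rot[6] = $865999
Sorted (with $ < everything):
  sorted[0] = $865999  (last char: '9')
  sorted[1] = 5999$86  (last char: '6')
  sorted[2] = 65999$8  (last char: '8')
  sorted[3] = 865999$  (last char: '$')
  sorted[4] = 9$86599  (last char: '9')
  sorted[5] = 99$8659  (last char: '9')
  sorted[6] = 999$865  (last char: '5')
Last column: 968$995
Original string S is at sorted index 3

Answer: 968$995
3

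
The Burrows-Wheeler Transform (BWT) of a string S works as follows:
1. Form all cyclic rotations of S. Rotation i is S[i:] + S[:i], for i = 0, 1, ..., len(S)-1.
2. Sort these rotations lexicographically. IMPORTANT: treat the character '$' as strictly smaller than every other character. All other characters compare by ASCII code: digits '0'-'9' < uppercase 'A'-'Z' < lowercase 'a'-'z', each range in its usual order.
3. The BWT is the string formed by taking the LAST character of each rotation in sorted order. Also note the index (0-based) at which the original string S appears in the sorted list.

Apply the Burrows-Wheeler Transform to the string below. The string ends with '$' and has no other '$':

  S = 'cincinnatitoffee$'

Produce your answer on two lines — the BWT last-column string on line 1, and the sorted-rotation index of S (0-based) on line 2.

Answer: en$neffocctniitai
2

Derivation:
All 17 rotations (rotation i = S[i:]+S[:i]):
  rot[0] = cincinnatitoffee$
  rot[1] = incinnatitoffee$c
  rot[2] = ncinnatitoffee$ci
  rot[3] = cinnatitoffee$cin
  rot[4] = innatitoffee$cinc
  rot[5] = nnatitoffee$cinci
  rot[6] = natitoffee$cincin
  rot[7] = atitoffee$cincinn
  rot[8] = titoffee$cincinna
  rot[9] = itoffee$cincinnat
  rot[10] = toffee$cincinnati
  rot[11] = offee$cincinnatit
  rot[12] = ffee$cincinnatito
  rot[13] = fee$cincinnatitof
  rot[14] = ee$cincinnatitoff
  rot[15] = e$cincinnatitoffe
  rot[16] = $cincinnatitoffee
Sorted (with $ < everything):
  sorted[0] = $cincinnatitoffee  (last char: 'e')
  sorted[1] = atitoffee$cincinn  (last char: 'n')
  sorted[2] = cincinnatitoffee$  (last char: '$')
  sorted[3] = cinnatitoffee$cin  (last char: 'n')
  sorted[4] = e$cincinnatitoffe  (last char: 'e')
  sorted[5] = ee$cincinnatitoff  (last char: 'f')
  sorted[6] = fee$cincinnatitof  (last char: 'f')
  sorted[7] = ffee$cincinnatito  (last char: 'o')
  sorted[8] = incinnatitoffee$c  (last char: 'c')
  sorted[9] = innatitoffee$cinc  (last char: 'c')
  sorted[10] = itoffee$cincinnat  (last char: 't')
  sorted[11] = natitoffee$cincin  (last char: 'n')
  sorted[12] = ncinnatitoffee$ci  (last char: 'i')
  sorted[13] = nnatitoffee$cinci  (last char: 'i')
  sorted[14] = offee$cincinnatit  (last char: 't')
  sorted[15] = titoffee$cincinna  (last char: 'a')
  sorted[16] = toffee$cincinnati  (last char: 'i')
Last column: en$neffocctniitai
Original string S is at sorted index 2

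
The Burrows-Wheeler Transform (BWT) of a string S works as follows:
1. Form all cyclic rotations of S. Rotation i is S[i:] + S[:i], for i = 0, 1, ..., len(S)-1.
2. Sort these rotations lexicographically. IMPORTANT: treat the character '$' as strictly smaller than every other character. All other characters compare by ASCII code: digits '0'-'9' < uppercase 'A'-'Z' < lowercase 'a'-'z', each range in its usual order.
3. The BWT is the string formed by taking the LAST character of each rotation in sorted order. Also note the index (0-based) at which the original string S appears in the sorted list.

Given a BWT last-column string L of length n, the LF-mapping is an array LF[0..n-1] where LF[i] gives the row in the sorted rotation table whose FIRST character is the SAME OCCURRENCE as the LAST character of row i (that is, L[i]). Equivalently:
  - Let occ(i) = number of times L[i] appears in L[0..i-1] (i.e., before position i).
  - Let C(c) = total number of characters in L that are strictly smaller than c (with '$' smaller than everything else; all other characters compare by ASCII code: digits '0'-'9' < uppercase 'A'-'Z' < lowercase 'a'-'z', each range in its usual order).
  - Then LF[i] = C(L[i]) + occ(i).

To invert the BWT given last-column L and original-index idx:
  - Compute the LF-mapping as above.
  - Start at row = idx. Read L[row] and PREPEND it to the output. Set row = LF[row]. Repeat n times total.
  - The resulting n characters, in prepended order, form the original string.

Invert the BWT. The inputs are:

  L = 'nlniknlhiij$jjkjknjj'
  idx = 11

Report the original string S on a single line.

Answer: kijnjjnniijljklhjkn$

Derivation:
LF mapping: 16 14 17 2 11 18 15 1 3 4 5 0 6 7 12 8 13 19 9 10
Walk LF starting at row 11, prepending L[row]:
  step 1: row=11, L[11]='$', prepend. Next row=LF[11]=0
  step 2: row=0, L[0]='n', prepend. Next row=LF[0]=16
  step 3: row=16, L[16]='k', prepend. Next row=LF[16]=13
  step 4: row=13, L[13]='j', prepend. Next row=LF[13]=7
  step 5: row=7, L[7]='h', prepend. Next row=LF[7]=1
  step 6: row=1, L[1]='l', prepend. Next row=LF[1]=14
  step 7: row=14, L[14]='k', prepend. Next row=LF[14]=12
  step 8: row=12, L[12]='j', prepend. Next row=LF[12]=6
  step 9: row=6, L[6]='l', prepend. Next row=LF[6]=15
  step 10: row=15, L[15]='j', prepend. Next row=LF[15]=8
  step 11: row=8, L[8]='i', prepend. Next row=LF[8]=3
  step 12: row=3, L[3]='i', prepend. Next row=LF[3]=2
  step 13: row=2, L[2]='n', prepend. Next row=LF[2]=17
  step 14: row=17, L[17]='n', prepend. Next row=LF[17]=19
  step 15: row=19, L[19]='j', prepend. Next row=LF[19]=10
  step 16: row=10, L[10]='j', prepend. Next row=LF[10]=5
  step 17: row=5, L[5]='n', prepend. Next row=LF[5]=18
  step 18: row=18, L[18]='j', prepend. Next row=LF[18]=9
  step 19: row=9, L[9]='i', prepend. Next row=LF[9]=4
  step 20: row=4, L[4]='k', prepend. Next row=LF[4]=11
Reversed output: kijnjjnniijljklhjkn$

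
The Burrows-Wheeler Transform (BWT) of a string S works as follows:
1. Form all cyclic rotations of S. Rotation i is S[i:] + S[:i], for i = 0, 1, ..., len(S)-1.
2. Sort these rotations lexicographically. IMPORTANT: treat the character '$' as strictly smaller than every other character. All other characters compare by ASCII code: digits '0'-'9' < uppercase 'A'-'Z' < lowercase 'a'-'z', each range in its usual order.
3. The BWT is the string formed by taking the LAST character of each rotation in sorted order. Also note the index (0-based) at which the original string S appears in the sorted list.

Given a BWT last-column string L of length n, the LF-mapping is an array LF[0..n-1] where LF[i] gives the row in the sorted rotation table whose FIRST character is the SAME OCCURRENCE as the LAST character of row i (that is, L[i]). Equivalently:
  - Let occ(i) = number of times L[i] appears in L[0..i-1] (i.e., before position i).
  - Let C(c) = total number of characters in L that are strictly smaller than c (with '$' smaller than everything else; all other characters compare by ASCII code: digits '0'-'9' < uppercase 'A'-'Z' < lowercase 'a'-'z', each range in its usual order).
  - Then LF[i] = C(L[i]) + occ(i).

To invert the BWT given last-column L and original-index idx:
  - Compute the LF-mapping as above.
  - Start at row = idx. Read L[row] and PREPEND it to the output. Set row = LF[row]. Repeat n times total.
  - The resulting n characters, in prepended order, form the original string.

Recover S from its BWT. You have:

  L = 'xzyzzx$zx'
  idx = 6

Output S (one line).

LF mapping: 1 5 4 6 7 2 0 8 3
Walk LF starting at row 6, prepending L[row]:
  step 1: row=6, L[6]='$', prepend. Next row=LF[6]=0
  step 2: row=0, L[0]='x', prepend. Next row=LF[0]=1
  step 3: row=1, L[1]='z', prepend. Next row=LF[1]=5
  step 4: row=5, L[5]='x', prepend. Next row=LF[5]=2
  step 5: row=2, L[2]='y', prepend. Next row=LF[2]=4
  step 6: row=4, L[4]='z', prepend. Next row=LF[4]=7
  step 7: row=7, L[7]='z', prepend. Next row=LF[7]=8
  step 8: row=8, L[8]='x', prepend. Next row=LF[8]=3
  step 9: row=3, L[3]='z', prepend. Next row=LF[3]=6
Reversed output: zxzzyxzx$

Answer: zxzzyxzx$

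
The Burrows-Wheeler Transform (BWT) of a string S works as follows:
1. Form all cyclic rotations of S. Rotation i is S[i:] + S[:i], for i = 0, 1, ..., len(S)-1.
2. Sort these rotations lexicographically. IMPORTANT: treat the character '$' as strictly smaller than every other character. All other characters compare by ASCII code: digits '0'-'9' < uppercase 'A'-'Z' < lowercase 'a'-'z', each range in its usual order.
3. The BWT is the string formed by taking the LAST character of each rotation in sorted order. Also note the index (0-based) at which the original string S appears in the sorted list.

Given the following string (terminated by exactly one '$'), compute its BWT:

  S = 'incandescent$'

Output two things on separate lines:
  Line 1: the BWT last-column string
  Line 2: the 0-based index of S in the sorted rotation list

All 13 rotations (rotation i = S[i:]+S[:i]):
  rot[0] = incandescent$
  rot[1] = ncandescent$i
  rot[2] = candescent$in
  rot[3] = andescent$inc
  rot[4] = ndescent$inca
  rot[5] = descent$incan
  rot[6] = escent$incand
  rot[7] = scent$incande
  rot[8] = cent$incandes
  rot[9] = ent$incandesc
  rot[10] = nt$incandesce
  rot[11] = t$incandescen
  rot[12] = $incandescent
Sorted (with $ < everything):
  sorted[0] = $incandescent  (last char: 't')
  sorted[1] = andescent$inc  (last char: 'c')
  sorted[2] = candescent$in  (last char: 'n')
  sorted[3] = cent$incandes  (last char: 's')
  sorted[4] = descent$incan  (last char: 'n')
  sorted[5] = ent$incandesc  (last char: 'c')
  sorted[6] = escent$incand  (last char: 'd')
  sorted[7] = incandescent$  (last char: '$')
  sorted[8] = ncandescent$i  (last char: 'i')
  sorted[9] = ndescent$inca  (last char: 'a')
  sorted[10] = nt$incandesce  (last char: 'e')
  sorted[11] = scent$incande  (last char: 'e')
  sorted[12] = t$incandescen  (last char: 'n')
Last column: tcnsncd$iaeen
Original string S is at sorted index 7

Answer: tcnsncd$iaeen
7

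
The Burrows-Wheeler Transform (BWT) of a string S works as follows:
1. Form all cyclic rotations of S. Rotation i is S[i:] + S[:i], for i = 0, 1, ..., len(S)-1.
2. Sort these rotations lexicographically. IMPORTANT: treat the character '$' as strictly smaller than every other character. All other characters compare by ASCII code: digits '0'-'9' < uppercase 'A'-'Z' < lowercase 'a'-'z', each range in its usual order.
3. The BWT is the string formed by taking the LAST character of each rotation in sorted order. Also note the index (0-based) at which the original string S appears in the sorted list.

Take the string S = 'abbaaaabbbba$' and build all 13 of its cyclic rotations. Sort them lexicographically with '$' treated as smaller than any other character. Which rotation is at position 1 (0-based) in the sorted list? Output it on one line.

Answer: a$abbaaaabbbb

Derivation:
All 13 rotations (rotation i = S[i:]+S[:i]):
  rot[0] = abbaaaabbbba$
  rot[1] = bbaaaabbbba$a
  rot[2] = baaaabbbba$ab
  rot[3] = aaaabbbba$abb
  rot[4] = aaabbbba$abba
  rot[5] = aabbbba$abbaa
  rot[6] = abbbba$abbaaa
  rot[7] = bbbba$abbaaaa
  rot[8] = bbba$abbaaaab
  rot[9] = bba$abbaaaabb
  rot[10] = ba$abbaaaabbb
  rot[11] = a$abbaaaabbbb
  rot[12] = $abbaaaabbbba
Sorted (with $ < everything):
  sorted[0] = $abbaaaabbbba
  sorted[1] = a$abbaaaabbbb
  sorted[2] = aaaabbbba$abb
  sorted[3] = aaabbbba$abba
  sorted[4] = aabbbba$abbaa
  sorted[5] = abbaaaabbbba$
  sorted[6] = abbbba$abbaaa
  sorted[7] = ba$abbaaaabbb
  sorted[8] = baaaabbbba$ab
  sorted[9] = bba$abbaaaabb
  sorted[10] = bbaaaabbbba$a
  sorted[11] = bbba$abbaaaab
  sorted[12] = bbbba$abbaaaa
sorted[1] = a$abbaaaabbbb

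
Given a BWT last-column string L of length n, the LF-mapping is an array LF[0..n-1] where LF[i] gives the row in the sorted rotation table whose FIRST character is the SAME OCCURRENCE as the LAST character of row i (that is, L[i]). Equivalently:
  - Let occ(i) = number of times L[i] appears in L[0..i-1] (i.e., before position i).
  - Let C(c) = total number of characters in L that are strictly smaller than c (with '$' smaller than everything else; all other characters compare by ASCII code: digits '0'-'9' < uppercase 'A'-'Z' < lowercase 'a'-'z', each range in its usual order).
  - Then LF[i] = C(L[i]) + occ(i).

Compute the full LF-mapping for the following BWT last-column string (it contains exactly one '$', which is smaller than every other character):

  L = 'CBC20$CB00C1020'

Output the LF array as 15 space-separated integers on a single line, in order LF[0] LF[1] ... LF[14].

Answer: 11 9 12 7 1 0 13 10 2 3 14 6 4 8 5

Derivation:
Char counts: '$':1, '0':5, '1':1, '2':2, 'B':2, 'C':4
C (first-col start): C('$')=0, C('0')=1, C('1')=6, C('2')=7, C('B')=9, C('C')=11
L[0]='C': occ=0, LF[0]=C('C')+0=11+0=11
L[1]='B': occ=0, LF[1]=C('B')+0=9+0=9
L[2]='C': occ=1, LF[2]=C('C')+1=11+1=12
L[3]='2': occ=0, LF[3]=C('2')+0=7+0=7
L[4]='0': occ=0, LF[4]=C('0')+0=1+0=1
L[5]='$': occ=0, LF[5]=C('$')+0=0+0=0
L[6]='C': occ=2, LF[6]=C('C')+2=11+2=13
L[7]='B': occ=1, LF[7]=C('B')+1=9+1=10
L[8]='0': occ=1, LF[8]=C('0')+1=1+1=2
L[9]='0': occ=2, LF[9]=C('0')+2=1+2=3
L[10]='C': occ=3, LF[10]=C('C')+3=11+3=14
L[11]='1': occ=0, LF[11]=C('1')+0=6+0=6
L[12]='0': occ=3, LF[12]=C('0')+3=1+3=4
L[13]='2': occ=1, LF[13]=C('2')+1=7+1=8
L[14]='0': occ=4, LF[14]=C('0')+4=1+4=5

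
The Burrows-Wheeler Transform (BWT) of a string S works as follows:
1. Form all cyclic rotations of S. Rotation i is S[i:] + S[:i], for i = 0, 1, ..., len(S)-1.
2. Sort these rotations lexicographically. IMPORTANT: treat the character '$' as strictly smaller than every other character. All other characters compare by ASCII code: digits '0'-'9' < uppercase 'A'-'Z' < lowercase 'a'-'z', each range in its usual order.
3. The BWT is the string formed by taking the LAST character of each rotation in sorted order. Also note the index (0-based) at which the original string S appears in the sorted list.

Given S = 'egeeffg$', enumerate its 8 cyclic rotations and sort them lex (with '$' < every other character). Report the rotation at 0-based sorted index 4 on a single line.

All 8 rotations (rotation i = S[i:]+S[:i]):
  rot[0] = egeeffg$
  rot[1] = geeffg$e
  rot[2] = eeffg$eg
  rot[3] = effg$ege
  rot[4] = ffg$egee
  rot[5] = fg$egeef
  rot[6] = g$egeeff
  rot[7] = $egeeffg
Sorted (with $ < everything):
  sorted[0] = $egeeffg
  sorted[1] = eeffg$eg
  sorted[2] = effg$ege
  sorted[3] = egeeffg$
  sorted[4] = ffg$egee
  sorted[5] = fg$egeef
  sorted[6] = g$egeeff
  sorted[7] = geeffg$e
sorted[4] = ffg$egee

Answer: ffg$egee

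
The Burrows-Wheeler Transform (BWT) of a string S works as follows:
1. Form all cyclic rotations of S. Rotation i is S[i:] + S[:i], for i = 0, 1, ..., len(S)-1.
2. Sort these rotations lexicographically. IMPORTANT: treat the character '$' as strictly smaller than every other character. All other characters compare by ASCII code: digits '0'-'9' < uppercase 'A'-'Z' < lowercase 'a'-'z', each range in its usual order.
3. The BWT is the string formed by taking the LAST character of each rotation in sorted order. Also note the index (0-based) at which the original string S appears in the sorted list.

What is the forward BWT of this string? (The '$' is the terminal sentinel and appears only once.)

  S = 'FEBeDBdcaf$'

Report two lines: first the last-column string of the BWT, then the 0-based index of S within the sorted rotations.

Answer: fDEeF$cdBBa
5

Derivation:
All 11 rotations (rotation i = S[i:]+S[:i]):
  rot[0] = FEBeDBdcaf$
  rot[1] = EBeDBdcaf$F
  rot[2] = BeDBdcaf$FE
  rot[3] = eDBdcaf$FEB
  rot[4] = DBdcaf$FEBe
  rot[5] = Bdcaf$FEBeD
  rot[6] = dcaf$FEBeDB
  rot[7] = caf$FEBeDBd
  rot[8] = af$FEBeDBdc
  rot[9] = f$FEBeDBdca
  rot[10] = $FEBeDBdcaf
Sorted (with $ < everything):
  sorted[0] = $FEBeDBdcaf  (last char: 'f')
  sorted[1] = Bdcaf$FEBeD  (last char: 'D')
  sorted[2] = BeDBdcaf$FE  (last char: 'E')
  sorted[3] = DBdcaf$FEBe  (last char: 'e')
  sorted[4] = EBeDBdcaf$F  (last char: 'F')
  sorted[5] = FEBeDBdcaf$  (last char: '$')
  sorted[6] = af$FEBeDBdc  (last char: 'c')
  sorted[7] = caf$FEBeDBd  (last char: 'd')
  sorted[8] = dcaf$FEBeDB  (last char: 'B')
  sorted[9] = eDBdcaf$FEB  (last char: 'B')
  sorted[10] = f$FEBeDBdca  (last char: 'a')
Last column: fDEeF$cdBBa
Original string S is at sorted index 5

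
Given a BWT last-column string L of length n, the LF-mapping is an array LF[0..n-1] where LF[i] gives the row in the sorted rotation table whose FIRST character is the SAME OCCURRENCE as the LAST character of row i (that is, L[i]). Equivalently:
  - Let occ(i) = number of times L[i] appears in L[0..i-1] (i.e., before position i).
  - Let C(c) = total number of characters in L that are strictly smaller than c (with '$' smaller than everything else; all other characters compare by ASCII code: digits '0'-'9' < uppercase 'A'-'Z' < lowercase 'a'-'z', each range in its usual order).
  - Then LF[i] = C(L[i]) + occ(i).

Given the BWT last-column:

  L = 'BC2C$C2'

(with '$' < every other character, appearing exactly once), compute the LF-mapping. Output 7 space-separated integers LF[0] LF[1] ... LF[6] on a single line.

Char counts: '$':1, '2':2, 'B':1, 'C':3
C (first-col start): C('$')=0, C('2')=1, C('B')=3, C('C')=4
L[0]='B': occ=0, LF[0]=C('B')+0=3+0=3
L[1]='C': occ=0, LF[1]=C('C')+0=4+0=4
L[2]='2': occ=0, LF[2]=C('2')+0=1+0=1
L[3]='C': occ=1, LF[3]=C('C')+1=4+1=5
L[4]='$': occ=0, LF[4]=C('$')+0=0+0=0
L[5]='C': occ=2, LF[5]=C('C')+2=4+2=6
L[6]='2': occ=1, LF[6]=C('2')+1=1+1=2

Answer: 3 4 1 5 0 6 2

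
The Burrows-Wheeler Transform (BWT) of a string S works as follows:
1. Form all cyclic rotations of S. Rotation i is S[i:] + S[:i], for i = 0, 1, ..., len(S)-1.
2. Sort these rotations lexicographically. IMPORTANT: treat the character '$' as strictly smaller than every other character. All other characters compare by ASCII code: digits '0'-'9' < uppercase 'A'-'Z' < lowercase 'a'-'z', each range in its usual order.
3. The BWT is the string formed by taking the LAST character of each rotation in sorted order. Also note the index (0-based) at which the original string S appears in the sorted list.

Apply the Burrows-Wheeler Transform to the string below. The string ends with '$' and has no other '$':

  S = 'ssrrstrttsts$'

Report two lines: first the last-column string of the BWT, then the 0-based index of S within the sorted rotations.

Answer: ssrtts$rtsstr
6

Derivation:
All 13 rotations (rotation i = S[i:]+S[:i]):
  rot[0] = ssrrstrttsts$
  rot[1] = srrstrttsts$s
  rot[2] = rrstrttsts$ss
  rot[3] = rstrttsts$ssr
  rot[4] = strttsts$ssrr
  rot[5] = trttsts$ssrrs
  rot[6] = rttsts$ssrrst
  rot[7] = ttsts$ssrrstr
  rot[8] = tsts$ssrrstrt
  rot[9] = sts$ssrrstrtt
  rot[10] = ts$ssrrstrtts
  rot[11] = s$ssrrstrttst
  rot[12] = $ssrrstrttsts
Sorted (with $ < everything):
  sorted[0] = $ssrrstrttsts  (last char: 's')
  sorted[1] = rrstrttsts$ss  (last char: 's')
  sorted[2] = rstrttsts$ssr  (last char: 'r')
  sorted[3] = rttsts$ssrrst  (last char: 't')
  sorted[4] = s$ssrrstrttst  (last char: 't')
  sorted[5] = srrstrttsts$s  (last char: 's')
  sorted[6] = ssrrstrttsts$  (last char: '$')
  sorted[7] = strttsts$ssrr  (last char: 'r')
  sorted[8] = sts$ssrrstrtt  (last char: 't')
  sorted[9] = trttsts$ssrrs  (last char: 's')
  sorted[10] = ts$ssrrstrtts  (last char: 's')
  sorted[11] = tsts$ssrrstrt  (last char: 't')
  sorted[12] = ttsts$ssrrstr  (last char: 'r')
Last column: ssrtts$rtsstr
Original string S is at sorted index 6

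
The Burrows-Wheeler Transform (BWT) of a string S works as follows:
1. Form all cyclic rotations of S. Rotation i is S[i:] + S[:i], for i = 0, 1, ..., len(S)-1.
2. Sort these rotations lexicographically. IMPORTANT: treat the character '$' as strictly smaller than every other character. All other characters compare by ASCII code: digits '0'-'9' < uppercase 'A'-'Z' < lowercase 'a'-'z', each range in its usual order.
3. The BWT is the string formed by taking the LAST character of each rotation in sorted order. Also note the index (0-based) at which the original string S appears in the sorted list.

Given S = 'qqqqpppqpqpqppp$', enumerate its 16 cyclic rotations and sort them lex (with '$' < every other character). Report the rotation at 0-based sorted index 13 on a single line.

All 16 rotations (rotation i = S[i:]+S[:i]):
  rot[0] = qqqqpppqpqpqppp$
  rot[1] = qqqpppqpqpqppp$q
  rot[2] = qqpppqpqpqppp$qq
  rot[3] = qpppqpqpqppp$qqq
  rot[4] = pppqpqpqppp$qqqq
  rot[5] = ppqpqpqppp$qqqqp
  rot[6] = pqpqpqppp$qqqqpp
  rot[7] = qpqpqppp$qqqqppp
  rot[8] = pqpqppp$qqqqpppq
  rot[9] = qpqppp$qqqqpppqp
  rot[10] = pqppp$qqqqpppqpq
  rot[11] = qppp$qqqqpppqpqp
  rot[12] = ppp$qqqqpppqpqpq
  rot[13] = pp$qqqqpppqpqpqp
  rot[14] = p$qqqqpppqpqpqpp
  rot[15] = $qqqqpppqpqpqppp
Sorted (with $ < everything):
  sorted[0] = $qqqqpppqpqpqppp
  sorted[1] = p$qqqqpppqpqpqpp
  sorted[2] = pp$qqqqpppqpqpqp
  sorted[3] = ppp$qqqqpppqpqpq
  sorted[4] = pppqpqpqppp$qqqq
  sorted[5] = ppqpqpqppp$qqqqp
  sorted[6] = pqppp$qqqqpppqpq
  sorted[7] = pqpqppp$qqqqpppq
  sorted[8] = pqpqpqppp$qqqqpp
  sorted[9] = qppp$qqqqpppqpqp
  sorted[10] = qpppqpqpqppp$qqq
  sorted[11] = qpqppp$qqqqpppqp
  sorted[12] = qpqpqppp$qqqqppp
  sorted[13] = qqpppqpqpqppp$qq
  sorted[14] = qqqpppqpqpqppp$q
  sorted[15] = qqqqpppqpqpqppp$
sorted[13] = qqpppqpqpqppp$qq

Answer: qqpppqpqpqppp$qq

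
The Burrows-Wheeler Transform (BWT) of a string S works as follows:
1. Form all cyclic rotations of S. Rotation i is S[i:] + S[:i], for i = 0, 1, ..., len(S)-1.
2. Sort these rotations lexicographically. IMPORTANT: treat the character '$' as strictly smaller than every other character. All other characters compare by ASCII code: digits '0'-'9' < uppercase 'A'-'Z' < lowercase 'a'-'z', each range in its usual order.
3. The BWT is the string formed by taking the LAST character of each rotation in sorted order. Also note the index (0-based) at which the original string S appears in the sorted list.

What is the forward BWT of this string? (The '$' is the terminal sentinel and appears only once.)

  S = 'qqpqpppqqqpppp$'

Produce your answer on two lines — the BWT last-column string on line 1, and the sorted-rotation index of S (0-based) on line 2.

All 15 rotations (rotation i = S[i:]+S[:i]):
  rot[0] = qqpqpppqqqpppp$
  rot[1] = qpqpppqqqpppp$q
  rot[2] = pqpppqqqpppp$qq
  rot[3] = qpppqqqpppp$qqp
  rot[4] = pppqqqpppp$qqpq
  rot[5] = ppqqqpppp$qqpqp
  rot[6] = pqqqpppp$qqpqpp
  rot[7] = qqqpppp$qqpqppp
  rot[8] = qqpppp$qqpqpppq
  rot[9] = qpppp$qqpqpppqq
  rot[10] = pppp$qqpqpppqqq
  rot[11] = ppp$qqpqpppqqqp
  rot[12] = pp$qqpqpppqqqpp
  rot[13] = p$qqpqpppqqqppp
  rot[14] = $qqpqpppqqqpppp
Sorted (with $ < everything):
  sorted[0] = $qqpqpppqqqpppp  (last char: 'p')
  sorted[1] = p$qqpqpppqqqppp  (last char: 'p')
  sorted[2] = pp$qqpqpppqqqpp  (last char: 'p')
  sorted[3] = ppp$qqpqpppqqqp  (last char: 'p')
  sorted[4] = pppp$qqpqpppqqq  (last char: 'q')
  sorted[5] = pppqqqpppp$qqpq  (last char: 'q')
  sorted[6] = ppqqqpppp$qqpqp  (last char: 'p')
  sorted[7] = pqpppqqqpppp$qq  (last char: 'q')
  sorted[8] = pqqqpppp$qqpqpp  (last char: 'p')
  sorted[9] = qpppp$qqpqpppqq  (last char: 'q')
  sorted[10] = qpppqqqpppp$qqp  (last char: 'p')
  sorted[11] = qpqpppqqqpppp$q  (last char: 'q')
  sorted[12] = qqpppp$qqpqpppq  (last char: 'q')
  sorted[13] = qqpqpppqqqpppp$  (last char: '$')
  sorted[14] = qqqpppp$qqpqppp  (last char: 'p')
Last column: ppppqqpqpqpqq$p
Original string S is at sorted index 13

Answer: ppppqqpqpqpqq$p
13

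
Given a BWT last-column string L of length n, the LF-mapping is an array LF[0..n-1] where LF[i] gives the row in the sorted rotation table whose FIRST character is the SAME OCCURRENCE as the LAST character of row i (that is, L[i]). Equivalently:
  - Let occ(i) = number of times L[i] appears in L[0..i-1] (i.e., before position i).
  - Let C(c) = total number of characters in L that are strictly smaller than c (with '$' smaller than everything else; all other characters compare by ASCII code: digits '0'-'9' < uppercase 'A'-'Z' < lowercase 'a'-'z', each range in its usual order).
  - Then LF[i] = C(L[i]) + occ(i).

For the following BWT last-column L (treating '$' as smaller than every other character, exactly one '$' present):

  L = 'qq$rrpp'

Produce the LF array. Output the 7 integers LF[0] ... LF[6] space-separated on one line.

Char counts: '$':1, 'p':2, 'q':2, 'r':2
C (first-col start): C('$')=0, C('p')=1, C('q')=3, C('r')=5
L[0]='q': occ=0, LF[0]=C('q')+0=3+0=3
L[1]='q': occ=1, LF[1]=C('q')+1=3+1=4
L[2]='$': occ=0, LF[2]=C('$')+0=0+0=0
L[3]='r': occ=0, LF[3]=C('r')+0=5+0=5
L[4]='r': occ=1, LF[4]=C('r')+1=5+1=6
L[5]='p': occ=0, LF[5]=C('p')+0=1+0=1
L[6]='p': occ=1, LF[6]=C('p')+1=1+1=2

Answer: 3 4 0 5 6 1 2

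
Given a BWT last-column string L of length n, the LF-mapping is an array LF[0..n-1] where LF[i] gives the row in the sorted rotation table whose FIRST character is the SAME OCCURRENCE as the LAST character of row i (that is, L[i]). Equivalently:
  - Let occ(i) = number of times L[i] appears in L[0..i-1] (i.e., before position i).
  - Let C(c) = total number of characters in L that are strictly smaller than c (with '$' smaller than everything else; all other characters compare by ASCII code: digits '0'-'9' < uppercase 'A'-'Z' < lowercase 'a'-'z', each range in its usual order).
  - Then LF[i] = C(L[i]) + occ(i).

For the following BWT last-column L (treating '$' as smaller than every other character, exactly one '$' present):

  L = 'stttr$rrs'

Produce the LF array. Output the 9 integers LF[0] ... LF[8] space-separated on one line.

Char counts: '$':1, 'r':3, 's':2, 't':3
C (first-col start): C('$')=0, C('r')=1, C('s')=4, C('t')=6
L[0]='s': occ=0, LF[0]=C('s')+0=4+0=4
L[1]='t': occ=0, LF[1]=C('t')+0=6+0=6
L[2]='t': occ=1, LF[2]=C('t')+1=6+1=7
L[3]='t': occ=2, LF[3]=C('t')+2=6+2=8
L[4]='r': occ=0, LF[4]=C('r')+0=1+0=1
L[5]='$': occ=0, LF[5]=C('$')+0=0+0=0
L[6]='r': occ=1, LF[6]=C('r')+1=1+1=2
L[7]='r': occ=2, LF[7]=C('r')+2=1+2=3
L[8]='s': occ=1, LF[8]=C('s')+1=4+1=5

Answer: 4 6 7 8 1 0 2 3 5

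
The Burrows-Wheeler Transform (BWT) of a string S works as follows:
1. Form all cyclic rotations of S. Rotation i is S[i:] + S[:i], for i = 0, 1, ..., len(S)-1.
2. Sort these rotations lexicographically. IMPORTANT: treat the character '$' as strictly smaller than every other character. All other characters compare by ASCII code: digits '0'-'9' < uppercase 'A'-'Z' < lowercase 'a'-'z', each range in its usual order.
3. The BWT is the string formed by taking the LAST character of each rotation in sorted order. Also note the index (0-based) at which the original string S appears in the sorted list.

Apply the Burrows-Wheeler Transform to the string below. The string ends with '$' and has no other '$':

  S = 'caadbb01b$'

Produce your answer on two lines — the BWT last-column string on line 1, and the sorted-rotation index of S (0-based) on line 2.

All 10 rotations (rotation i = S[i:]+S[:i]):
  rot[0] = caadbb01b$
  rot[1] = aadbb01b$c
  rot[2] = adbb01b$ca
  rot[3] = dbb01b$caa
  rot[4] = bb01b$caad
  rot[5] = b01b$caadb
  rot[6] = 01b$caadbb
  rot[7] = 1b$caadbb0
  rot[8] = b$caadbb01
  rot[9] = $caadbb01b
Sorted (with $ < everything):
  sorted[0] = $caadbb01b  (last char: 'b')
  sorted[1] = 01b$caadbb  (last char: 'b')
  sorted[2] = 1b$caadbb0  (last char: '0')
  sorted[3] = aadbb01b$c  (last char: 'c')
  sorted[4] = adbb01b$ca  (last char: 'a')
  sorted[5] = b$caadbb01  (last char: '1')
  sorted[6] = b01b$caadb  (last char: 'b')
  sorted[7] = bb01b$caad  (last char: 'd')
  sorted[8] = caadbb01b$  (last char: '$')
  sorted[9] = dbb01b$caa  (last char: 'a')
Last column: bb0ca1bd$a
Original string S is at sorted index 8

Answer: bb0ca1bd$a
8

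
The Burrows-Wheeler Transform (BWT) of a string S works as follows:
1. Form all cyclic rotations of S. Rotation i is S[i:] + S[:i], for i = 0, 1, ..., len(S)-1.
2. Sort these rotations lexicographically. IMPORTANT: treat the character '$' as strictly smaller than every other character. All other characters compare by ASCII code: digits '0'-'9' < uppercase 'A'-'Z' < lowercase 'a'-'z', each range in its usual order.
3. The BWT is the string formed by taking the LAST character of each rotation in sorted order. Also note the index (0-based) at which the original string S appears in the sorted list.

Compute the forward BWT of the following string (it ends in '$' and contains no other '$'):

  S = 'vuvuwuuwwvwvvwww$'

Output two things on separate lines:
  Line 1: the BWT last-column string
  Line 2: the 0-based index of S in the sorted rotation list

All 17 rotations (rotation i = S[i:]+S[:i]):
  rot[0] = vuvuwuuwwvwvvwww$
  rot[1] = uvuwuuwwvwvvwww$v
  rot[2] = vuwuuwwvwvvwww$vu
  rot[3] = uwuuwwvwvvwww$vuv
  rot[4] = wuuwwvwvvwww$vuvu
  rot[5] = uuwwvwvvwww$vuvuw
  rot[6] = uwwvwvvwww$vuvuwu
  rot[7] = wwvwvvwww$vuvuwuu
  rot[8] = wvwvvwww$vuvuwuuw
  rot[9] = vwvvwww$vuvuwuuww
  rot[10] = wvvwww$vuvuwuuwwv
  rot[11] = vvwww$vuvuwuuwwvw
  rot[12] = vwww$vuvuwuuwwvwv
  rot[13] = www$vuvuwuuwwvwvv
  rot[14] = ww$vuvuwuuwwvwvvw
  rot[15] = w$vuvuwuuwwvwvvww
  rot[16] = $vuvuwuuwwvwvvwww
Sorted (with $ < everything):
  sorted[0] = $vuvuwuuwwvwvvwww  (last char: 'w')
  sorted[1] = uuwwvwvvwww$vuvuw  (last char: 'w')
  sorted[2] = uvuwuuwwvwvvwww$v  (last char: 'v')
  sorted[3] = uwuuwwvwvvwww$vuv  (last char: 'v')
  sorted[4] = uwwvwvvwww$vuvuwu  (last char: 'u')
  sorted[5] = vuvuwuuwwvwvvwww$  (last char: '$')
  sorted[6] = vuwuuwwvwvvwww$vu  (last char: 'u')
  sorted[7] = vvwww$vuvuwuuwwvw  (last char: 'w')
  sorted[8] = vwvvwww$vuvuwuuww  (last char: 'w')
  sorted[9] = vwww$vuvuwuuwwvwv  (last char: 'v')
  sorted[10] = w$vuvuwuuwwvwvvww  (last char: 'w')
  sorted[11] = wuuwwvwvvwww$vuvu  (last char: 'u')
  sorted[12] = wvvwww$vuvuwuuwwv  (last char: 'v')
  sorted[13] = wvwvvwww$vuvuwuuw  (last char: 'w')
  sorted[14] = ww$vuvuwuuwwvwvvw  (last char: 'w')
  sorted[15] = wwvwvvwww$vuvuwuu  (last char: 'u')
  sorted[16] = www$vuvuwuuwwvwvv  (last char: 'v')
Last column: wwvvu$uwwvwuvwwuv
Original string S is at sorted index 5

Answer: wwvvu$uwwvwuvwwuv
5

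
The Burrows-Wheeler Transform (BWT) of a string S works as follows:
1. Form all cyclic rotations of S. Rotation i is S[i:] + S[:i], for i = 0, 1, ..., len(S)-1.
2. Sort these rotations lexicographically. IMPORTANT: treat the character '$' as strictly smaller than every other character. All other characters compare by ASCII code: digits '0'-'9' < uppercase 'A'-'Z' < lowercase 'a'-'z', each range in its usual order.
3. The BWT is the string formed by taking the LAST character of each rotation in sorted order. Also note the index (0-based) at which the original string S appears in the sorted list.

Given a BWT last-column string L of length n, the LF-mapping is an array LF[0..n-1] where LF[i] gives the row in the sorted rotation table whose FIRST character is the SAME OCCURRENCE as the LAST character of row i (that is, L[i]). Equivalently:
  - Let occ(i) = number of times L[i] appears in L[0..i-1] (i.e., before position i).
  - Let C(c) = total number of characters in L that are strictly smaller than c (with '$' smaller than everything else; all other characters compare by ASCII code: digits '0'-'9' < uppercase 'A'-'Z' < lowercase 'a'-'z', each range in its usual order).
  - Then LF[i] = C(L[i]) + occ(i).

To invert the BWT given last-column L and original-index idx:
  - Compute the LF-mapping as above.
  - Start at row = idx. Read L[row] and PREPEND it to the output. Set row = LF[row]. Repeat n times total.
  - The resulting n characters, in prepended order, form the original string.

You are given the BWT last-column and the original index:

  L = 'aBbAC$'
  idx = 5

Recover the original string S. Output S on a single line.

Answer: bBACa$

Derivation:
LF mapping: 4 2 5 1 3 0
Walk LF starting at row 5, prepending L[row]:
  step 1: row=5, L[5]='$', prepend. Next row=LF[5]=0
  step 2: row=0, L[0]='a', prepend. Next row=LF[0]=4
  step 3: row=4, L[4]='C', prepend. Next row=LF[4]=3
  step 4: row=3, L[3]='A', prepend. Next row=LF[3]=1
  step 5: row=1, L[1]='B', prepend. Next row=LF[1]=2
  step 6: row=2, L[2]='b', prepend. Next row=LF[2]=5
Reversed output: bBACa$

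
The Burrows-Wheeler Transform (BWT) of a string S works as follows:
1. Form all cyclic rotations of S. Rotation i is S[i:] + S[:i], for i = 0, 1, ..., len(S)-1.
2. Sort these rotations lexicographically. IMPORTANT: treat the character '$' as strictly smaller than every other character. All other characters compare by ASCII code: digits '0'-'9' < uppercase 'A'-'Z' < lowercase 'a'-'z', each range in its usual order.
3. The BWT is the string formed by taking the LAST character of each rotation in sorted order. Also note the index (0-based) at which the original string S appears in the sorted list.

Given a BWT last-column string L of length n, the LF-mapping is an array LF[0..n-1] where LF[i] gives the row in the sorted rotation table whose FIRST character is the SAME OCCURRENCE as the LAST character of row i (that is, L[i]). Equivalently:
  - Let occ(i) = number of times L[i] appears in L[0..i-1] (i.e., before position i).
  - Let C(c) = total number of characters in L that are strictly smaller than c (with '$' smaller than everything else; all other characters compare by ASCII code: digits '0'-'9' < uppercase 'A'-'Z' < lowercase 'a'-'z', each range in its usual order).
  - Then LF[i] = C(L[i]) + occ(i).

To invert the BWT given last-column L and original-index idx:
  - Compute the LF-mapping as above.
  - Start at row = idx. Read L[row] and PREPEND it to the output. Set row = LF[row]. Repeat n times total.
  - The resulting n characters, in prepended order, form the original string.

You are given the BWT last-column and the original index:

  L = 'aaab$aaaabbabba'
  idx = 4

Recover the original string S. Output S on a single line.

LF mapping: 1 2 3 10 0 4 5 6 7 11 12 8 13 14 9
Walk LF starting at row 4, prepending L[row]:
  step 1: row=4, L[4]='$', prepend. Next row=LF[4]=0
  step 2: row=0, L[0]='a', prepend. Next row=LF[0]=1
  step 3: row=1, L[1]='a', prepend. Next row=LF[1]=2
  step 4: row=2, L[2]='a', prepend. Next row=LF[2]=3
  step 5: row=3, L[3]='b', prepend. Next row=LF[3]=10
  step 6: row=10, L[10]='b', prepend. Next row=LF[10]=12
  step 7: row=12, L[12]='b', prepend. Next row=LF[12]=13
  step 8: row=13, L[13]='b', prepend. Next row=LF[13]=14
  step 9: row=14, L[14]='a', prepend. Next row=LF[14]=9
  step 10: row=9, L[9]='b', prepend. Next row=LF[9]=11
  step 11: row=11, L[11]='a', prepend. Next row=LF[11]=8
  step 12: row=8, L[8]='a', prepend. Next row=LF[8]=7
  step 13: row=7, L[7]='a', prepend. Next row=LF[7]=6
  step 14: row=6, L[6]='a', prepend. Next row=LF[6]=5
  step 15: row=5, L[5]='a', prepend. Next row=LF[5]=4
Reversed output: aaaaababbbbaaa$

Answer: aaaaababbbbaaa$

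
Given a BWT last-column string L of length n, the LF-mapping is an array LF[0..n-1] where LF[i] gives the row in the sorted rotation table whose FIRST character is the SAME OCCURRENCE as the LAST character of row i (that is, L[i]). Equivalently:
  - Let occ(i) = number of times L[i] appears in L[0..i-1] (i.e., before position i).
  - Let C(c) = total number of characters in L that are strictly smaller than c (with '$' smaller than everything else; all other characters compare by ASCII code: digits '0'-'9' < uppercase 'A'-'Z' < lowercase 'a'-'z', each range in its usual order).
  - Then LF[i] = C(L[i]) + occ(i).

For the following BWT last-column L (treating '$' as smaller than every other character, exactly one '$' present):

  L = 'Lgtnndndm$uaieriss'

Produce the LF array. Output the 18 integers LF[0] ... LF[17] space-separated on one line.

Char counts: '$':1, 'L':1, 'a':1, 'd':2, 'e':1, 'g':1, 'i':2, 'm':1, 'n':3, 'r':1, 's':2, 't':1, 'u':1
C (first-col start): C('$')=0, C('L')=1, C('a')=2, C('d')=3, C('e')=5, C('g')=6, C('i')=7, C('m')=9, C('n')=10, C('r')=13, C('s')=14, C('t')=16, C('u')=17
L[0]='L': occ=0, LF[0]=C('L')+0=1+0=1
L[1]='g': occ=0, LF[1]=C('g')+0=6+0=6
L[2]='t': occ=0, LF[2]=C('t')+0=16+0=16
L[3]='n': occ=0, LF[3]=C('n')+0=10+0=10
L[4]='n': occ=1, LF[4]=C('n')+1=10+1=11
L[5]='d': occ=0, LF[5]=C('d')+0=3+0=3
L[6]='n': occ=2, LF[6]=C('n')+2=10+2=12
L[7]='d': occ=1, LF[7]=C('d')+1=3+1=4
L[8]='m': occ=0, LF[8]=C('m')+0=9+0=9
L[9]='$': occ=0, LF[9]=C('$')+0=0+0=0
L[10]='u': occ=0, LF[10]=C('u')+0=17+0=17
L[11]='a': occ=0, LF[11]=C('a')+0=2+0=2
L[12]='i': occ=0, LF[12]=C('i')+0=7+0=7
L[13]='e': occ=0, LF[13]=C('e')+0=5+0=5
L[14]='r': occ=0, LF[14]=C('r')+0=13+0=13
L[15]='i': occ=1, LF[15]=C('i')+1=7+1=8
L[16]='s': occ=0, LF[16]=C('s')+0=14+0=14
L[17]='s': occ=1, LF[17]=C('s')+1=14+1=15

Answer: 1 6 16 10 11 3 12 4 9 0 17 2 7 5 13 8 14 15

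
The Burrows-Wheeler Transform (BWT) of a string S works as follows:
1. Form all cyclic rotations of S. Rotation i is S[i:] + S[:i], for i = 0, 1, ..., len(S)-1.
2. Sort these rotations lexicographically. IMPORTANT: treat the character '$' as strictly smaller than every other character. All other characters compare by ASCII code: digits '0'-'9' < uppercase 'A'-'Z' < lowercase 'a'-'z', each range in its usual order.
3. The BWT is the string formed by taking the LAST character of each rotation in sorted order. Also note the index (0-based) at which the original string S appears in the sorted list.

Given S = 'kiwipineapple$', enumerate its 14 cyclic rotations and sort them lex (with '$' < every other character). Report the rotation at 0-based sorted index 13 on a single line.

All 14 rotations (rotation i = S[i:]+S[:i]):
  rot[0] = kiwipineapple$
  rot[1] = iwipineapple$k
  rot[2] = wipineapple$ki
  rot[3] = ipineapple$kiw
  rot[4] = pineapple$kiwi
  rot[5] = ineapple$kiwip
  rot[6] = neapple$kiwipi
  rot[7] = eapple$kiwipin
  rot[8] = apple$kiwipine
  rot[9] = pple$kiwipinea
  rot[10] = ple$kiwipineap
  rot[11] = le$kiwipineapp
  rot[12] = e$kiwipineappl
  rot[13] = $kiwipineapple
Sorted (with $ < everything):
  sorted[0] = $kiwipineapple
  sorted[1] = apple$kiwipine
  sorted[2] = e$kiwipineappl
  sorted[3] = eapple$kiwipin
  sorted[4] = ineapple$kiwip
  sorted[5] = ipineapple$kiw
  sorted[6] = iwipineapple$k
  sorted[7] = kiwipineapple$
  sorted[8] = le$kiwipineapp
  sorted[9] = neapple$kiwipi
  sorted[10] = pineapple$kiwi
  sorted[11] = ple$kiwipineap
  sorted[12] = pple$kiwipinea
  sorted[13] = wipineapple$ki
sorted[13] = wipineapple$ki

Answer: wipineapple$ki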